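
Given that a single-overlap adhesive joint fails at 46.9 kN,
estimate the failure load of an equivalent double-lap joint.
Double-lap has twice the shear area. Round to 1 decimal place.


Double-lap factor = 2
Expected load = 46.9 * 2 = 93.8 kN

93.8


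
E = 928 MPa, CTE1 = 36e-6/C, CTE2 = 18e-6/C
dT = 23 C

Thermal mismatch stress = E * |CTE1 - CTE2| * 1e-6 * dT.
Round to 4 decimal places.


= 928 * 18e-6 * 23
= 0.3842 MPa

0.3842


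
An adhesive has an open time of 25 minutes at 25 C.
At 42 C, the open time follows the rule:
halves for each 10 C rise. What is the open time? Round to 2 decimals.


Factor = 2^((42-25)/10) = 3.2490
Open time = 25 / 3.2490 = 7.69 min

7.69


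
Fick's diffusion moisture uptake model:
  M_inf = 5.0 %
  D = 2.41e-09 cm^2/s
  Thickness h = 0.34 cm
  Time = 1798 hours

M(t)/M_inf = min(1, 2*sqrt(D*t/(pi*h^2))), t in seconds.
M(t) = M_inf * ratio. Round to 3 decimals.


t_sec = 1798 * 3600 = 6472800
ratio = 2*sqrt(2.41e-09*6472800/(pi*0.34^2))
= min(1, 0.414506)
= 0.414506
M(t) = 5.0 * 0.414506 = 2.073 %

2.073


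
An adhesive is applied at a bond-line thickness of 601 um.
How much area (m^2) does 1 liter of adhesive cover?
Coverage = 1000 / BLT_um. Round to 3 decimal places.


Coverage = 1000 / 601 = 1.664 m^2

1.664


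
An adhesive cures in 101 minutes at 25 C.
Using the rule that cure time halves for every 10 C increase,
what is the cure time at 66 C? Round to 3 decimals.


Factor = 2^((66 - 25) / 10) = 17.1484
Cure time = 101 / 17.1484
= 5.890 minutes

5.890


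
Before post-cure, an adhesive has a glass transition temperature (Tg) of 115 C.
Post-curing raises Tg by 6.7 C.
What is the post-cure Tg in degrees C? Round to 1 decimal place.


Tg_post = Tg_base + delta_Tg
= 115 + 6.7
= 121.7 C

121.7


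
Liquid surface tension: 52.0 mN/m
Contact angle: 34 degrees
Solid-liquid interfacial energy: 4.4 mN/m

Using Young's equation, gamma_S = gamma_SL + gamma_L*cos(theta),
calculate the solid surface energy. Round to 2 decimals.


gamma_S = 4.4 + 52.0 * cos(34)
= 47.51 mN/m

47.51


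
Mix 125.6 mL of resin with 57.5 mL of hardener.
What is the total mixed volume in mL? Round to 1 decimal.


Total = 125.6 + 57.5 = 183.1 mL

183.1


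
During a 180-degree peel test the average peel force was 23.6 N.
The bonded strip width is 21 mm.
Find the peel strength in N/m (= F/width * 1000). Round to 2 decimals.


Peel strength = F/width * 1000
= 23.6 / 21 * 1000
= 1123.81 N/m

1123.81


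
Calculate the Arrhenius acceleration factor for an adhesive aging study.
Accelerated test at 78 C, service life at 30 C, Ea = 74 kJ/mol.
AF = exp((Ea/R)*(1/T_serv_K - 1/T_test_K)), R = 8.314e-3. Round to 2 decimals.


T_test = 351.15 K, T_serv = 303.15 K
Ea/R = 74 / 0.008314 = 8900.65
AF = exp(8900.65 * (1/303.15 - 1/351.15))
= 55.33

55.33


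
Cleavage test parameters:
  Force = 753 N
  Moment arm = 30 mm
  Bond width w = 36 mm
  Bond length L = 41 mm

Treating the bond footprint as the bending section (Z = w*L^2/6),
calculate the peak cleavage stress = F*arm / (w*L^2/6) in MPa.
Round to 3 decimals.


M = 753 * 30 = 22590 N*mm
Z = 36 * 41^2 / 6 = 60516 / 6 mm^3
sigma = M / Z = 6 * 22590 / 60516 = 135540 / 60516
= 2.240 MPa

2.240


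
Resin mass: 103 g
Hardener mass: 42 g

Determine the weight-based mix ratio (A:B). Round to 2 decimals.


Ratio = 103 / 42 = 2.45

2.45


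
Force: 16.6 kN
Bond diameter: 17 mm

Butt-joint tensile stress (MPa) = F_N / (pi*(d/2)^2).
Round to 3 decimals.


F_N = 16.6 * 1000 = 16600.0 N
A = pi*(8.5)^2 = 226.9801 mm^2
stress = 16600.0 / 226.9801 = 73.134 MPa

73.134


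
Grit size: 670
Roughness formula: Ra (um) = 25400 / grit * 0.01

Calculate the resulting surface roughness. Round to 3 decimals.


Ra = 25400 / 670 * 0.01
= 0.379 um

0.379


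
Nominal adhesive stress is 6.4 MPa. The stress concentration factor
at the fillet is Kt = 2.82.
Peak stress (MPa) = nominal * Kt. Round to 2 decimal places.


Peak = 6.4 * 2.82 = 18.05 MPa

18.05


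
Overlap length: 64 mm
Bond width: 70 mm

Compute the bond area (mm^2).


Bond area = 64 * 70 = 4480 mm^2

4480


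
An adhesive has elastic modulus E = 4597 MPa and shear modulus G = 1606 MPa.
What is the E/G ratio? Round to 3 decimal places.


E/G = 4597 / 1606 = 2.862

2.862


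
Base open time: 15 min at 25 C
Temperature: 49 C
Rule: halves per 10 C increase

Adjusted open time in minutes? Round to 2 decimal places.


Acceleration = 2^((49-25)/10) = 5.2780
Open time = 15 / 5.2780 = 2.84 min

2.84


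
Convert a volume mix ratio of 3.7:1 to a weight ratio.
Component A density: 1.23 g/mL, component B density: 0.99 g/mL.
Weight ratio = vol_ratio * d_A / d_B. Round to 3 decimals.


= 3.7 * 1.23 / 0.99 = 4.597

4.597


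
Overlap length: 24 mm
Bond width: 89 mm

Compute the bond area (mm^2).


Bond area = 24 * 89 = 2136 mm^2

2136


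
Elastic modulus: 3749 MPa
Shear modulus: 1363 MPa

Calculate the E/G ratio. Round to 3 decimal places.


E / G = 3749 / 1363 = 2.751

2.751


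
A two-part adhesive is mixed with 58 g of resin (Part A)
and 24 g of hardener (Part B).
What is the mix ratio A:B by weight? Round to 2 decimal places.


Mix ratio = mass_A / mass_B
= 58 / 24
= 2.42

2.42


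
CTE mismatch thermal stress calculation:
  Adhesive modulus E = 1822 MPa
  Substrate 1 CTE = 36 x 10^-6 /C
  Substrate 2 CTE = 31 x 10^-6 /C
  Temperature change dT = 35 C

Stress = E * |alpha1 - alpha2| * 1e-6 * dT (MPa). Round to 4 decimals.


delta_alpha = |36 - 31| = 5 x 10^-6/C
Stress = 1822 * 5e-6 * 35
= 0.3189 MPa

0.3189


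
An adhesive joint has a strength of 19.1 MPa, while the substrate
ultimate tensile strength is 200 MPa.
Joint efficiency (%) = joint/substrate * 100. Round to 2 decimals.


Efficiency = 19.1 / 200 * 100
= 9.55%

9.55


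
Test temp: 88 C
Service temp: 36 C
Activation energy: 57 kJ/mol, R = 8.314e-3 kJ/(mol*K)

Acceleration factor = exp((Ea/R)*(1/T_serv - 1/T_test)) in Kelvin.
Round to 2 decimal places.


AF = exp((57/0.008314)*(1/309.15 - 1/361.15))
= 24.36

24.36


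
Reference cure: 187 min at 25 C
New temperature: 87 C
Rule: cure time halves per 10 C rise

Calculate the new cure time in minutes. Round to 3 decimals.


factor = 2^((87-25)/10) = 73.5167
t_new = 187 / 73.5167 = 2.544 min

2.544


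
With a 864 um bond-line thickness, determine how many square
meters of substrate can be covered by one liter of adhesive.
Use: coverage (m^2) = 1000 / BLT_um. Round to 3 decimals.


Coverage = 1000 / 864 = 1.157 m^2

1.157


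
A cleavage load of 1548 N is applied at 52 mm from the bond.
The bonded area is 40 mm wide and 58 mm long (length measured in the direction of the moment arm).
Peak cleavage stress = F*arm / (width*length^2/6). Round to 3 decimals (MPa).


Moment = 1548 * 52 = 80496 N*mm
Section modulus = 40 * 3364 / 6 = 134560 / 6 mm^3
Stress = 80496 / (134560 / 6) = 482976 / 134560
= 3.589 MPa

3.589


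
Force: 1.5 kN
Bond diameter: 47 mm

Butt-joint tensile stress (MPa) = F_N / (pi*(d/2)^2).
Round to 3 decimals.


F_N = 1.5 * 1000 = 1500.0 N
A = pi*(23.5)^2 = 1734.9445 mm^2
stress = 1500.0 / 1734.9445 = 0.865 MPa

0.865


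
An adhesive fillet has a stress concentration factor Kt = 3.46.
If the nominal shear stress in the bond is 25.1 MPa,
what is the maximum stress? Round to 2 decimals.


Max stress = 25.1 * 3.46 = 86.85 MPa

86.85


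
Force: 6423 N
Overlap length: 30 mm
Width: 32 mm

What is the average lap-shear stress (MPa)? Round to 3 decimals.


Average shear stress = F / (overlap * width)
= 6423 / (30 * 32)
= 6.691 MPa

6.691


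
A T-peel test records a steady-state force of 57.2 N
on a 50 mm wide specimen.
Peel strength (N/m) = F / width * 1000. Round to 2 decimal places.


Peel strength = 57.2 / 50 * 1000
= 1144.00 N/m

1144.00


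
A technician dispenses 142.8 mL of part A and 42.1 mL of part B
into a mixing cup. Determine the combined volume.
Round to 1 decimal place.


Combined volume = 142.8 + 42.1
= 184.9 mL

184.9


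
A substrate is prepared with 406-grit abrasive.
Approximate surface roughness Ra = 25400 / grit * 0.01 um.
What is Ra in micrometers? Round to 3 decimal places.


Ra = 25400 / 406 * 0.01 = 0.626 um

0.626


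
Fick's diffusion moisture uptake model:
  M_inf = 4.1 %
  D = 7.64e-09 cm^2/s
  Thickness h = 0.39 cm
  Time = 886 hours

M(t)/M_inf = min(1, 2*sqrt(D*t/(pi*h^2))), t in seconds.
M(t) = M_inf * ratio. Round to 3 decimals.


t_sec = 886 * 3600 = 3189600
ratio = 2*sqrt(7.64e-09*3189600/(pi*0.39^2))
= min(1, 0.451653)
= 0.451653
M(t) = 4.1 * 0.451653 = 1.852 %

1.852


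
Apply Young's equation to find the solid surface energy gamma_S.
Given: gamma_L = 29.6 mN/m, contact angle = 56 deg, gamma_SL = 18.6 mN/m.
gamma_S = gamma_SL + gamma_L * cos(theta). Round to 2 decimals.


theta_rad = 56 * pi/180 = 0.977384
gamma_S = 18.6 + 29.6 * cos(0.977384)
= 35.15 mN/m

35.15


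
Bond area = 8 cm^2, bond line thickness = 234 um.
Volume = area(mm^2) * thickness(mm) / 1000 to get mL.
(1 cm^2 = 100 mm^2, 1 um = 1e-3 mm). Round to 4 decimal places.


area_mm2 = 8 * 100 = 800
blt_mm = 234 * 1e-3 = 0.234
vol_mm3 = 800 * 0.234 = 187.2
vol_mL = 187.2 / 1000 = 0.1872 mL

0.1872


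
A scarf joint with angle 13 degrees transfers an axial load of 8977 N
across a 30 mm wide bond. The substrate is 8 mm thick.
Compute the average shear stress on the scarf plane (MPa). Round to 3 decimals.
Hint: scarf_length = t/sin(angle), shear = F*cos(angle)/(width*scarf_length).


scarf_length = 8 / sin(13 deg) = 35.5633 mm
cos(13 deg) = 0.974370
shear stress = 8977 * 0.974370 / (30 * 35.5633)
= 8.198 MPa

8.198


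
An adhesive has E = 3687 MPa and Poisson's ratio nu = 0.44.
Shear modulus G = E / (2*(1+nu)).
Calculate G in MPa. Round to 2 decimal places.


G = 3687 / (2*(1+0.44))
= 3687 / 2.88
= 1280.21 MPa

1280.21


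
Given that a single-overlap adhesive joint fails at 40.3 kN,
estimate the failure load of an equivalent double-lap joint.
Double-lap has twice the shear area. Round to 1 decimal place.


Double-lap factor = 2
Expected load = 40.3 * 2 = 80.6 kN

80.6


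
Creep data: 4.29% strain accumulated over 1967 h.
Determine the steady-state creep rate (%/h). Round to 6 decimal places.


Rate = 4.29 / 1967 = 0.002181 %/h

0.002181


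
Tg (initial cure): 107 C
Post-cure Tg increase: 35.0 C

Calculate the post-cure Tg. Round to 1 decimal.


Post-cure Tg = 107 + 35.0 = 142.0 C

142.0


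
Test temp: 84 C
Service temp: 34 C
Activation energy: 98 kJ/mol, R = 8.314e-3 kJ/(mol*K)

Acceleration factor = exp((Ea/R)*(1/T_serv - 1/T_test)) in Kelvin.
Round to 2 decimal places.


AF = exp((98/0.008314)*(1/307.15 - 1/357.15))
= 215.42

215.42


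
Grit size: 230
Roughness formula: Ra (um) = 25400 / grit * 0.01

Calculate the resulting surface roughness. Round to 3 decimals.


Ra = 25400 / 230 * 0.01
= 1.104 um

1.104


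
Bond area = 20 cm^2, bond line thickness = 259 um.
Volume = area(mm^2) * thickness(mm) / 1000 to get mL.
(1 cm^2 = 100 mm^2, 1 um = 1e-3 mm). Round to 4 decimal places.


area_mm2 = 20 * 100 = 2000
blt_mm = 259 * 1e-3 = 0.259
vol_mm3 = 2000 * 0.259 = 518.0
vol_mL = 518.0 / 1000 = 0.5180 mL

0.5180


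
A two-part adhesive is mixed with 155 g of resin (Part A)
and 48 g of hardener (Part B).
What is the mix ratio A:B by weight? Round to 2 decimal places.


Mix ratio = mass_A / mass_B
= 155 / 48
= 3.23

3.23


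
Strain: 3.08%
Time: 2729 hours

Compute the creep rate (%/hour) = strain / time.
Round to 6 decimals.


Creep rate = 3.08 / 2729
= 0.001129 %/h

0.001129


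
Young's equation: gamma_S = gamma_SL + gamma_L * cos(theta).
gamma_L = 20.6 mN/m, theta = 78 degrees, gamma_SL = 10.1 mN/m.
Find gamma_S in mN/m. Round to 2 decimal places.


cos(78 deg) = 0.207912
gamma_S = 10.1 + 20.6 * 0.207912
= 14.38 mN/m

14.38


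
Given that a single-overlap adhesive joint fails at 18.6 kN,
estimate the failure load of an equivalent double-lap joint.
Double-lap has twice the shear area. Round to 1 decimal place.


Double-lap factor = 2
Expected load = 18.6 * 2 = 37.2 kN

37.2


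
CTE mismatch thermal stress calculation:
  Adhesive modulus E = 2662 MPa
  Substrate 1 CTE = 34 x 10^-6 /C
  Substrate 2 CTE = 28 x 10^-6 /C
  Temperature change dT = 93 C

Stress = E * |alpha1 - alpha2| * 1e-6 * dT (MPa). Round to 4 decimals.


delta_alpha = |34 - 28| = 6 x 10^-6/C
Stress = 2662 * 6e-6 * 93
= 1.4854 MPa

1.4854


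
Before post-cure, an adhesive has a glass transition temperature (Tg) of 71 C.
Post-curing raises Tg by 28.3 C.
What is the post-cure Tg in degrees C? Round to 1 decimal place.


Tg_post = Tg_base + delta_Tg
= 71 + 28.3
= 99.3 C

99.3


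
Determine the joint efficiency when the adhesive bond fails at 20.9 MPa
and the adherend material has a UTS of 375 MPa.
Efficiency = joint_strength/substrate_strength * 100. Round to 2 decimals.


Joint efficiency = 20.9 / 375 * 100
= 5.57%

5.57


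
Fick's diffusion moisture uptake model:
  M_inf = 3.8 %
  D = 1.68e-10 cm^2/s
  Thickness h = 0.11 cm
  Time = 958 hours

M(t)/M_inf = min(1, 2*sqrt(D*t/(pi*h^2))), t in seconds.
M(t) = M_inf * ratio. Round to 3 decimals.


t_sec = 958 * 3600 = 3448800
ratio = 2*sqrt(1.68e-10*3448800/(pi*0.11^2))
= min(1, 0.246917)
= 0.246917
M(t) = 3.8 * 0.246917 = 0.938 %

0.938


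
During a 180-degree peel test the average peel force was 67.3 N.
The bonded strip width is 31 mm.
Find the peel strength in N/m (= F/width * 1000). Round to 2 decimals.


Peel strength = F/width * 1000
= 67.3 / 31 * 1000
= 2170.97 N/m

2170.97


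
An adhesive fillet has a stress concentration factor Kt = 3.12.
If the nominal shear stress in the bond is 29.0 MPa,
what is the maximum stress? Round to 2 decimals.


Max stress = 29.0 * 3.12 = 90.48 MPa

90.48


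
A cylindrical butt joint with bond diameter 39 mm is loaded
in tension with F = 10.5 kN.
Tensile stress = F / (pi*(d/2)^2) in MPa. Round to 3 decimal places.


Area = pi * (39/2)^2 = 1194.5906 mm^2
Stress = 10.5*1000 / 1194.5906
= 8.790 MPa

8.790


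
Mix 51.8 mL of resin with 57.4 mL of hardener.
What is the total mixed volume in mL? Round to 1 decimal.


Total = 51.8 + 57.4 = 109.2 mL

109.2


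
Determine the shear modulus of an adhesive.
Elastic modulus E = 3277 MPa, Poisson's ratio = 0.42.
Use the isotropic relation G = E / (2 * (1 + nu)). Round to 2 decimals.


G = 3277 / (2*(1+0.42)) = 3277 / 2.84
= 1153.87 MPa

1153.87


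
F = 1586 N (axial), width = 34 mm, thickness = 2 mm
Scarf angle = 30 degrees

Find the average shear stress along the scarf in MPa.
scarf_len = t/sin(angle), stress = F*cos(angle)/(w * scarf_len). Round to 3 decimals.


scarf_len = 2/sin(30 deg) = 4.0000
cos(30 deg) = 0.866025
stress = 1586*0.866025/(34*4.0000) = 10.099 MPa

10.099


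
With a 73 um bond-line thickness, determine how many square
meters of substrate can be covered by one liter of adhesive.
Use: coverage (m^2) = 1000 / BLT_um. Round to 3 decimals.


Coverage = 1000 / 73 = 13.699 m^2

13.699


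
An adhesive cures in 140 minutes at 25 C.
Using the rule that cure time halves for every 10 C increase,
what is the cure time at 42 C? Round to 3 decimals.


Factor = 2^((42 - 25) / 10) = 3.2490
Cure time = 140 / 3.2490
= 43.090 minutes

43.090


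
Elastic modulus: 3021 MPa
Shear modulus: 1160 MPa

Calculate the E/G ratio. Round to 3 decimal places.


E / G = 3021 / 1160 = 2.604

2.604


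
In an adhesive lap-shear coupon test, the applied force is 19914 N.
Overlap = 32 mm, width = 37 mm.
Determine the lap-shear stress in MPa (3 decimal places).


stress = F / (overlap * width)
= 19914 / (32 * 37)
= 16.819 MPa

16.819


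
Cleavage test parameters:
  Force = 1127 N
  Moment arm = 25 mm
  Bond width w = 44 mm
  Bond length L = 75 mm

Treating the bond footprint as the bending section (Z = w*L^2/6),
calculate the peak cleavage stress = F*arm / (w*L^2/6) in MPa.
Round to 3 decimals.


M = 1127 * 25 = 28175 N*mm
Z = 44 * 75^2 / 6 = 247500 / 6 mm^3
sigma = M / Z = 6 * 28175 / 247500 = 169050 / 247500
= 0.683 MPa

0.683


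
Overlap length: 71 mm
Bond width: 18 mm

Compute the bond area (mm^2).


Bond area = 71 * 18 = 1278 mm^2

1278


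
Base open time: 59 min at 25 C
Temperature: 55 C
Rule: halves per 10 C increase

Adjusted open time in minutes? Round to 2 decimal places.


Acceleration = 2^((55-25)/10) = 8.0000
Open time = 59 / 8.0000 = 7.38 min

7.38


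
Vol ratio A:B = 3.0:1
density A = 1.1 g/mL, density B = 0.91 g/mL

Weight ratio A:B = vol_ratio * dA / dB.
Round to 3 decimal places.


Weight ratio = 3.0 * 1.1 / 0.91
= 3.626

3.626


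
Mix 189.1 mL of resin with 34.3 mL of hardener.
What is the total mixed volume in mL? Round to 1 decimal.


Total = 189.1 + 34.3 = 223.4 mL

223.4


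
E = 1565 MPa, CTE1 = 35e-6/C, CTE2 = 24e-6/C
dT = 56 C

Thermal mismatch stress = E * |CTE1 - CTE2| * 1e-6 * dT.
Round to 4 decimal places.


= 1565 * 11e-6 * 56
= 0.9640 MPa

0.9640


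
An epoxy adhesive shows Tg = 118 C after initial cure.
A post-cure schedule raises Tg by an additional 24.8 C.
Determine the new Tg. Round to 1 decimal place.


New Tg = 118 + 24.8
= 142.8 C

142.8


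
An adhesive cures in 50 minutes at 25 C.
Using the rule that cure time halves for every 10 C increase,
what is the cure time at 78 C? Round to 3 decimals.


Factor = 2^((78 - 25) / 10) = 39.3966
Cure time = 50 / 39.3966
= 1.269 minutes

1.269


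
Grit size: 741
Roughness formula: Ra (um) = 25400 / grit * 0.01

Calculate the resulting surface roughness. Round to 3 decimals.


Ra = 25400 / 741 * 0.01
= 0.343 um

0.343


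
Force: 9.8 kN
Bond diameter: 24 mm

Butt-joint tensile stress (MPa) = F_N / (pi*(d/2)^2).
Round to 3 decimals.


F_N = 9.8 * 1000 = 9800.0 N
A = pi*(12.0)^2 = 452.3893 mm^2
stress = 9800.0 / 452.3893 = 21.663 MPa

21.663


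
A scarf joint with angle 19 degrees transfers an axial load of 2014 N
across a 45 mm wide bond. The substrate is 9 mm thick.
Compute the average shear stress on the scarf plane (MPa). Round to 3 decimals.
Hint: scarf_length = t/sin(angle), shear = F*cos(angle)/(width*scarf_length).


scarf_length = 9 / sin(19 deg) = 27.6440 mm
cos(19 deg) = 0.945519
shear stress = 2014 * 0.945519 / (45 * 27.6440)
= 1.531 MPa

1.531


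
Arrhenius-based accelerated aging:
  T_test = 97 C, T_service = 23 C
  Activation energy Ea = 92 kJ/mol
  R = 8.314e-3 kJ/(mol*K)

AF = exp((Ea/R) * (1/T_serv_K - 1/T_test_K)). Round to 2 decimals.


T_test_K = 370.15, T_serv_K = 296.15
AF = exp((92/8.314e-3) * (1/296.15 - 1/370.15))
= 1754.59

1754.59


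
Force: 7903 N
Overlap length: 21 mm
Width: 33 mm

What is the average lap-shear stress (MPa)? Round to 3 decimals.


Average shear stress = F / (overlap * width)
= 7903 / (21 * 33)
= 11.404 MPa

11.404


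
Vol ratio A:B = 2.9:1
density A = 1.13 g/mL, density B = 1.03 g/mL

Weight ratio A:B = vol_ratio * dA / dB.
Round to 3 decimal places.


Weight ratio = 2.9 * 1.13 / 1.03
= 3.182

3.182


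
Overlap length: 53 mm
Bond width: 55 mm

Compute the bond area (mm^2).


Bond area = 53 * 55 = 2915 mm^2

2915


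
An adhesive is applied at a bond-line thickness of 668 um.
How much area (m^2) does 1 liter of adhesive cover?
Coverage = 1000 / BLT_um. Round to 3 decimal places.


Coverage = 1000 / 668 = 1.497 m^2

1.497


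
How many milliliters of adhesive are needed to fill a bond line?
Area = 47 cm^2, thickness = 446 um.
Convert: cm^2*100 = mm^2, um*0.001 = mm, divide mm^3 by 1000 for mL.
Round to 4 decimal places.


= (47 * 100) * (446 * 0.001) / 1000
= 2.0962 mL

2.0962


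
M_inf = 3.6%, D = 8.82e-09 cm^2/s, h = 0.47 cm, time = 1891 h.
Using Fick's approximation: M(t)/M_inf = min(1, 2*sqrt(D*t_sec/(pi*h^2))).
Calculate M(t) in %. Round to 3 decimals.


t = 6807600 s
ratio = min(1, 2*sqrt(8.82e-09*6807600/(pi*0.2209)))
= 0.588286
M(t) = 3.6 * 0.588286 = 2.118%

2.118


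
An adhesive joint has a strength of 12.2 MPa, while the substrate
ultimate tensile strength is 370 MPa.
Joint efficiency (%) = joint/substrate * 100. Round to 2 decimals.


Efficiency = 12.2 / 370 * 100
= 3.30%

3.30


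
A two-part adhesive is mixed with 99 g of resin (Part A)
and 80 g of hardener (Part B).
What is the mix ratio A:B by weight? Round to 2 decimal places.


Mix ratio = mass_A / mass_B
= 99 / 80
= 1.24

1.24


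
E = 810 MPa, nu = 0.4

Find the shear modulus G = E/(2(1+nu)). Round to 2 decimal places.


G = 810 / (2 * 1.40)
= 289.29 MPa

289.29


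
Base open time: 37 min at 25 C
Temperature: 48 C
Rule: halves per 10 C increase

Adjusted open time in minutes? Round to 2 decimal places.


Acceleration = 2^((48-25)/10) = 4.9246
Open time = 37 / 4.9246 = 7.51 min

7.51


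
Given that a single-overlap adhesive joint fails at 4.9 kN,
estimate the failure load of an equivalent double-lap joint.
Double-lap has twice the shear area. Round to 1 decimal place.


Double-lap factor = 2
Expected load = 4.9 * 2 = 9.8 kN

9.8


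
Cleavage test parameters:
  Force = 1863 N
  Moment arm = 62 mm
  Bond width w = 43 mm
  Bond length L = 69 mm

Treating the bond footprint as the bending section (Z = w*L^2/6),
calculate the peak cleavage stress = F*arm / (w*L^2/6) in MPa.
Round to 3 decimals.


M = 1863 * 62 = 115506 N*mm
Z = 43 * 69^2 / 6 = 204723 / 6 mm^3
sigma = M / Z = 6 * 115506 / 204723 = 693036 / 204723
= 3.385 MPa

3.385


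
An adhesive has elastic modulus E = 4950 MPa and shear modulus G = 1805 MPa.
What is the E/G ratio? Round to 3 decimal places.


E/G = 4950 / 1805 = 2.742

2.742


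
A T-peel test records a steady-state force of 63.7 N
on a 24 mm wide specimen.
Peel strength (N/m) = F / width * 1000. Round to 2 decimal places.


Peel strength = 63.7 / 24 * 1000
= 2654.17 N/m

2654.17


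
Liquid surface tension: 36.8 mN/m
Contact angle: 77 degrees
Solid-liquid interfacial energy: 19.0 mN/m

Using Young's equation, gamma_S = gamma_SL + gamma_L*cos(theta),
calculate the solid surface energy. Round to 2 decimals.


gamma_S = 19.0 + 36.8 * cos(77)
= 27.28 mN/m

27.28


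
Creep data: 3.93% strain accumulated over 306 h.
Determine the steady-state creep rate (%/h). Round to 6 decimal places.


Rate = 3.93 / 306 = 0.012843 %/h

0.012843


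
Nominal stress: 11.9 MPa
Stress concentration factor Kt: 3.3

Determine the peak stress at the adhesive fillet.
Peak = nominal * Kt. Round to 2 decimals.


Peak stress = 11.9 * 3.3
= 39.27 MPa

39.27


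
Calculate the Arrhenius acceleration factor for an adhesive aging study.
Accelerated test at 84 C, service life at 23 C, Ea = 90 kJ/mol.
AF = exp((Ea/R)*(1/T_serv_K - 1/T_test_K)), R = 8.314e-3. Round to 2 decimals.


T_test = 357.15 K, T_serv = 296.15 K
Ea/R = 90 / 0.008314 = 10825.11
AF = exp(10825.11 * (1/296.15 - 1/357.15))
= 514.45

514.45


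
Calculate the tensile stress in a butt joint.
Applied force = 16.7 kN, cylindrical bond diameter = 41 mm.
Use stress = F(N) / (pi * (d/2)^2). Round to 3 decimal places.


A = pi * 20.5^2 = 1320.2543 mm^2
sigma = 16700.0 / 1320.2543 = 12.649 MPa

12.649


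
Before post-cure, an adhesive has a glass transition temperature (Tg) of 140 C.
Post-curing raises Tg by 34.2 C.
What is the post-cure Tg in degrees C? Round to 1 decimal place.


Tg_post = Tg_base + delta_Tg
= 140 + 34.2
= 174.2 C

174.2


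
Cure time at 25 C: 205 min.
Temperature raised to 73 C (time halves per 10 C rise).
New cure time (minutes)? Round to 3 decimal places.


Acceleration factor = 2^(48/10) = 27.8576
New time = 205 / 27.8576 = 7.359 min

7.359


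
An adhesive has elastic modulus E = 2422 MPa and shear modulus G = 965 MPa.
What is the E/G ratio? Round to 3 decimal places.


E/G = 2422 / 965 = 2.510

2.510


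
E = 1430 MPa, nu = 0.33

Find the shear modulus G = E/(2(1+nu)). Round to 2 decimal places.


G = 1430 / (2 * 1.33)
= 537.59 MPa

537.59


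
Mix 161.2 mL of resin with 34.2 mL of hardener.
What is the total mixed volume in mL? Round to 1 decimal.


Total = 161.2 + 34.2 = 195.4 mL

195.4


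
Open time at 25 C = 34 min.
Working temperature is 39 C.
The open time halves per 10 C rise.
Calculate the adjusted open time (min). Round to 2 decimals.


factor = 2^((39 - 25) / 10) = 2.6390
ot = 34 / 2.6390 = 12.88 min

12.88


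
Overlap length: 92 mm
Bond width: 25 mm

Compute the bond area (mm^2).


Bond area = 92 * 25 = 2300 mm^2

2300


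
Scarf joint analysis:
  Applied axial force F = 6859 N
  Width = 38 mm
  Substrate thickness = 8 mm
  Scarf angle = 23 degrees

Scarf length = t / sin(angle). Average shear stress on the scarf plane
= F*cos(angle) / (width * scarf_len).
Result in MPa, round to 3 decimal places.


Scarf length = 8 / sin(23 deg) = 20.4744 mm
cos(23 deg) = 0.920505
Shear = 6859 * 0.920505 / (38 * 20.4744)
= 8.115 MPa

8.115


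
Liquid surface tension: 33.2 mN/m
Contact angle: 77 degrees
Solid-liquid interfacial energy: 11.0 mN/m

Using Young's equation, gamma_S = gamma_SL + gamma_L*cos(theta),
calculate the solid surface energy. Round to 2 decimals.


gamma_S = 11.0 + 33.2 * cos(77)
= 18.47 mN/m

18.47


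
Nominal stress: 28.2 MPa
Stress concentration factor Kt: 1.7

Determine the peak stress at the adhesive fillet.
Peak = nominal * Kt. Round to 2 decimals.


Peak stress = 28.2 * 1.7
= 47.94 MPa

47.94


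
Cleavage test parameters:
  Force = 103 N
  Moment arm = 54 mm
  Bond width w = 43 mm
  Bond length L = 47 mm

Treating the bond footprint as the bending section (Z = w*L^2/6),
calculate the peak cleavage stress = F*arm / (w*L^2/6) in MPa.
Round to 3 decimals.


M = 103 * 54 = 5562 N*mm
Z = 43 * 47^2 / 6 = 94987 / 6 mm^3
sigma = M / Z = 6 * 5562 / 94987 = 33372 / 94987
= 0.351 MPa

0.351


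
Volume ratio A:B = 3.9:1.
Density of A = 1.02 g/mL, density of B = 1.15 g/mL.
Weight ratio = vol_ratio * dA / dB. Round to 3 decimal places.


Wt ratio = 3.9 * 1.02 / 1.15
= 3.459

3.459


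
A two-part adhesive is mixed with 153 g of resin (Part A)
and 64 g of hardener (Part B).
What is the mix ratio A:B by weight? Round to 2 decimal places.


Mix ratio = mass_A / mass_B
= 153 / 64
= 2.39

2.39


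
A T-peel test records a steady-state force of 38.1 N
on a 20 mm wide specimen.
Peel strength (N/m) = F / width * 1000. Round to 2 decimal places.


Peel strength = 38.1 / 20 * 1000
= 1905.00 N/m

1905.00


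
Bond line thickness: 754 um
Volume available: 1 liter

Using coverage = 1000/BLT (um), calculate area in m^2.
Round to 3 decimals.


1 L = 1e6 mm^3, thickness = 754 um = 0.754 mm
Area = 1e6 / 0.754 mm^2 = (1e6 / 0.754) / 1e6 m^2 = 1000 / 754 m^2
= 1.326 m^2

1.326


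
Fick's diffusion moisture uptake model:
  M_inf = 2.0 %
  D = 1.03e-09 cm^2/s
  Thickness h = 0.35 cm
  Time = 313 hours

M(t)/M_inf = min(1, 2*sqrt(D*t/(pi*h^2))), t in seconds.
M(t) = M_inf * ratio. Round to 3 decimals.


t_sec = 313 * 3600 = 1126800
ratio = 2*sqrt(1.03e-09*1126800/(pi*0.35^2))
= min(1, 0.109832)
= 0.109832
M(t) = 2.0 * 0.109832 = 0.220 %

0.220


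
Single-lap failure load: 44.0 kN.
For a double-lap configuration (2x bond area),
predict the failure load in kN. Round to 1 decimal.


Failure load = 44.0 * 2 = 88.0 kN

88.0


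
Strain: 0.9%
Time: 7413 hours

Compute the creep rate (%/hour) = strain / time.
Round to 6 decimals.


Creep rate = 0.9 / 7413
= 0.000121 %/h

0.000121


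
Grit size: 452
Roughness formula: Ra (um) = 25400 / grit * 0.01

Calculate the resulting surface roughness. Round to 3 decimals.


Ra = 25400 / 452 * 0.01
= 0.562 um

0.562


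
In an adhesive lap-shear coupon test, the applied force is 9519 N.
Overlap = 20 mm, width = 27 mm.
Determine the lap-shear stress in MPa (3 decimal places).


stress = F / (overlap * width)
= 9519 / (20 * 27)
= 17.628 MPa

17.628


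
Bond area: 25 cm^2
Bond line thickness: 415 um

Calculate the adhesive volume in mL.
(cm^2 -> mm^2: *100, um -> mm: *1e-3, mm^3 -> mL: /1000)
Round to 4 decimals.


V = 25*100 * 415*1e-3 / 1000
= 1.0375 mL

1.0375


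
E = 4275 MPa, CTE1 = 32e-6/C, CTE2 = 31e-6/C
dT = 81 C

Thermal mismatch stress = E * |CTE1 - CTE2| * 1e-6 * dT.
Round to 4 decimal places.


= 4275 * 1e-6 * 81
= 0.3463 MPa

0.3463


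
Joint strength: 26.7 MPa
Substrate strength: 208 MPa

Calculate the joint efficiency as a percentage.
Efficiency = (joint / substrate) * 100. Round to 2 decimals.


Efficiency = (26.7 / 208) * 100 = 12.84%

12.84


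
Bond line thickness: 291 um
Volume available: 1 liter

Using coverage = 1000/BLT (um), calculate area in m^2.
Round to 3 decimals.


1 L = 1e6 mm^3, thickness = 291 um = 0.291 mm
Area = 1e6 / 0.291 mm^2 = (1e6 / 0.291) / 1e6 m^2 = 1000 / 291 m^2
= 3.436 m^2

3.436


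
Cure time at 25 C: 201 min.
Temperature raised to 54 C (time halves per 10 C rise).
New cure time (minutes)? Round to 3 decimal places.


Acceleration factor = 2^(29/10) = 7.4643
New time = 201 / 7.4643 = 26.928 min

26.928


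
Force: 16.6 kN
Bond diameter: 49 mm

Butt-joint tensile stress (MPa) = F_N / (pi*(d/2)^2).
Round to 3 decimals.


F_N = 16.6 * 1000 = 16600.0 N
A = pi*(24.5)^2 = 1885.7410 mm^2
stress = 16600.0 / 1885.7410 = 8.803 MPa

8.803


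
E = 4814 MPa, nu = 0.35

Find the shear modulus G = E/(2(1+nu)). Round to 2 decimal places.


G = 4814 / (2 * 1.35)
= 1782.96 MPa

1782.96


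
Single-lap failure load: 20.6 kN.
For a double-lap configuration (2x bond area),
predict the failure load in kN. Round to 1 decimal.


Failure load = 20.6 * 2 = 41.2 kN

41.2


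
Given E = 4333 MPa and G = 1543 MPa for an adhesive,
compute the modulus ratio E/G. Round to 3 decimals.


E/G ratio = 4333 / 1543 = 2.808

2.808


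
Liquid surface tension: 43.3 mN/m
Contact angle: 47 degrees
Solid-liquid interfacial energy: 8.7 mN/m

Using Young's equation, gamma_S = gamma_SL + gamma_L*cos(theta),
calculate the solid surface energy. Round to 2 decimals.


gamma_S = 8.7 + 43.3 * cos(47)
= 38.23 mN/m

38.23


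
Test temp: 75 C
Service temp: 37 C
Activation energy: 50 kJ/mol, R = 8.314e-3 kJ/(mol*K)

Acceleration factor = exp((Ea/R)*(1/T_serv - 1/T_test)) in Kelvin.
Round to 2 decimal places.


AF = exp((50/0.008314)*(1/310.15 - 1/348.15))
= 8.30

8.30


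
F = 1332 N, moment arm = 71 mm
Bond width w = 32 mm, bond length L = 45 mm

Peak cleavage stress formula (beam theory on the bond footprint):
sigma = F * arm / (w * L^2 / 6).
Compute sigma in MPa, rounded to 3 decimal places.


sigma = (1332 * 71) / (32 * 2025 / 6)
= 94572 * 6 / 64800
= 567432 / 64800
= 8.757 MPa

8.757


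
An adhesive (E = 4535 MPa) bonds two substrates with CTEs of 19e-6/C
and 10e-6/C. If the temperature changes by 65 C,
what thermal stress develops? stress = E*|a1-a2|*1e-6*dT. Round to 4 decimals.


Stress = 4535 * |19 - 10| * 1e-6 * 65
= 2.6530 MPa

2.6530


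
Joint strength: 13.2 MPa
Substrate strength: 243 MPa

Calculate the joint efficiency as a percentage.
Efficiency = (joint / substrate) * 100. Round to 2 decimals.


Efficiency = (13.2 / 243) * 100 = 5.43%

5.43


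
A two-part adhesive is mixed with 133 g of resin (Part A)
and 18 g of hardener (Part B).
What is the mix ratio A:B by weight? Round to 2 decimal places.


Mix ratio = mass_A / mass_B
= 133 / 18
= 7.39

7.39


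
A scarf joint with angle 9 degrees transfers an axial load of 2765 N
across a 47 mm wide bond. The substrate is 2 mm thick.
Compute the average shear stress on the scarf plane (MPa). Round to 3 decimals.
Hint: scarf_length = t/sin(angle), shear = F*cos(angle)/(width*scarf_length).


scarf_length = 2 / sin(9 deg) = 12.7849 mm
cos(9 deg) = 0.987688
shear stress = 2765 * 0.987688 / (47 * 12.7849)
= 4.545 MPa

4.545


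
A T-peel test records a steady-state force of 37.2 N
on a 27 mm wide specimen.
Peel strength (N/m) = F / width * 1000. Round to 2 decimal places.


Peel strength = 37.2 / 27 * 1000
= 1377.78 N/m

1377.78


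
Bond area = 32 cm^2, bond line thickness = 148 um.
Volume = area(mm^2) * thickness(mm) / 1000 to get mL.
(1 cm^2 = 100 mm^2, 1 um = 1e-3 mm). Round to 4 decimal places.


area_mm2 = 32 * 100 = 3200
blt_mm = 148 * 1e-3 = 0.148
vol_mm3 = 3200 * 0.148 = 473.6
vol_mL = 473.6 / 1000 = 0.4736 mL

0.4736


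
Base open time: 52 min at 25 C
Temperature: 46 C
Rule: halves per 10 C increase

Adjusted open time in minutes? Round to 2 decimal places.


Acceleration = 2^((46-25)/10) = 4.2871
Open time = 52 / 4.2871 = 12.13 min

12.13


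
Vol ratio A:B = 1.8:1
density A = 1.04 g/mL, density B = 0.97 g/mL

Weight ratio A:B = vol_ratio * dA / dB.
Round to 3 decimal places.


Weight ratio = 1.8 * 1.04 / 0.97
= 1.930

1.930


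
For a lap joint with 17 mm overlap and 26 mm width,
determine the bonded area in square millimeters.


Area = 17 * 26 = 442 mm^2

442


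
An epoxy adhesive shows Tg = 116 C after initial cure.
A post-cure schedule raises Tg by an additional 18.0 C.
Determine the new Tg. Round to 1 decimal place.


New Tg = 116 + 18.0
= 134.0 C

134.0


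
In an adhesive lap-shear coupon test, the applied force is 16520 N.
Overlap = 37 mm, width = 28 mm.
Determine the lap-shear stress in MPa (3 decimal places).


stress = F / (overlap * width)
= 16520 / (37 * 28)
= 15.946 MPa

15.946


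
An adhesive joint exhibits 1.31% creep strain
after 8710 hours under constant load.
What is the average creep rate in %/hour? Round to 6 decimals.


Creep rate = strain / time
= 1.31 / 8710
= 0.000150 %/h

0.000150


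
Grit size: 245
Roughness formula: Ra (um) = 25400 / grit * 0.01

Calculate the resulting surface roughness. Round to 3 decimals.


Ra = 25400 / 245 * 0.01
= 1.037 um

1.037


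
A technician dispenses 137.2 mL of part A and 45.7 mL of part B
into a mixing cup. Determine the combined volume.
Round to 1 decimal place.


Combined volume = 137.2 + 45.7
= 182.9 mL

182.9


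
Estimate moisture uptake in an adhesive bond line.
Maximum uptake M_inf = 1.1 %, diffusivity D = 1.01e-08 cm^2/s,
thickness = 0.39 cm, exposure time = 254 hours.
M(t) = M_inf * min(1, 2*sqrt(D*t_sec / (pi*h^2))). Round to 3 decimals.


Convert time: 254 h = 914400 s
ratio = min(1, 2*sqrt(1.01e-08*914400/(pi*0.39^2)))
= 0.278048
M(t) = 1.1 * 0.278048 = 0.306%

0.306


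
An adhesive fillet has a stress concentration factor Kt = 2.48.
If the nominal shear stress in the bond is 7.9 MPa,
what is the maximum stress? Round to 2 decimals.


Max stress = 7.9 * 2.48 = 19.59 MPa

19.59


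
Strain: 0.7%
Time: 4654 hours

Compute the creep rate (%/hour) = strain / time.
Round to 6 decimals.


Creep rate = 0.7 / 4654
= 0.000150 %/h

0.000150


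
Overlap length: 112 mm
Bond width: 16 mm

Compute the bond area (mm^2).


Bond area = 112 * 16 = 1792 mm^2

1792


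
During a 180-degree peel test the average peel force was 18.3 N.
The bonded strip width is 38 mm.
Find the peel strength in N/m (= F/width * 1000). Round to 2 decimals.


Peel strength = F/width * 1000
= 18.3 / 38 * 1000
= 481.58 N/m

481.58


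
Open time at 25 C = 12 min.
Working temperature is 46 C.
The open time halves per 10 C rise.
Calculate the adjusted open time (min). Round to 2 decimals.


factor = 2^((46 - 25) / 10) = 4.2871
ot = 12 / 4.2871 = 2.80 min

2.80


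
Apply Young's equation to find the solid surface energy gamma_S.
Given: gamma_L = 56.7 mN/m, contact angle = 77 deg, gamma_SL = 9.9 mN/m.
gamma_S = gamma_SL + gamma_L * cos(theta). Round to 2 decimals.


theta_rad = 77 * pi/180 = 1.343904
gamma_S = 9.9 + 56.7 * cos(1.343904)
= 22.65 mN/m

22.65


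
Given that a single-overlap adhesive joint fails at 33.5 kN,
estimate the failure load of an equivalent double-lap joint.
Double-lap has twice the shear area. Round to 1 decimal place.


Double-lap factor = 2
Expected load = 33.5 * 2 = 67.0 kN

67.0


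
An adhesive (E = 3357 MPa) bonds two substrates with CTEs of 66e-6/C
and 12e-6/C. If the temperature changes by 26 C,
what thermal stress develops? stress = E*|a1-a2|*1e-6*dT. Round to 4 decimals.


Stress = 3357 * |66 - 12| * 1e-6 * 26
= 4.7132 MPa

4.7132


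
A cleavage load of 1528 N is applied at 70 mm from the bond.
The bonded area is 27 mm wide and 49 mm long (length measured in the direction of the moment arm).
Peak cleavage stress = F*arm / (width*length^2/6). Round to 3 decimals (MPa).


Moment = 1528 * 70 = 106960 N*mm
Section modulus = 27 * 2401 / 6 = 64827 / 6 mm^3
Stress = 106960 / (64827 / 6) = 641760 / 64827
= 9.900 MPa

9.900


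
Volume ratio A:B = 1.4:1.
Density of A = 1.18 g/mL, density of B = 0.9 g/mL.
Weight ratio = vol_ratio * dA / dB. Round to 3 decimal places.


Wt ratio = 1.4 * 1.18 / 0.9
= 1.836

1.836


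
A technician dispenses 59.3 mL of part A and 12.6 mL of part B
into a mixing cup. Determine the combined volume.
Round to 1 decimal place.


Combined volume = 59.3 + 12.6
= 71.9 mL

71.9


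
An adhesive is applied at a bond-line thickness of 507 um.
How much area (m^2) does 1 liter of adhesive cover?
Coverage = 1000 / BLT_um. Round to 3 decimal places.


Coverage = 1000 / 507 = 1.972 m^2

1.972


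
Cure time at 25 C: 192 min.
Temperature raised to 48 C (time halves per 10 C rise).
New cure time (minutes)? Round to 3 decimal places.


Acceleration factor = 2^(23/10) = 4.9246
New time = 192 / 4.9246 = 38.988 min

38.988


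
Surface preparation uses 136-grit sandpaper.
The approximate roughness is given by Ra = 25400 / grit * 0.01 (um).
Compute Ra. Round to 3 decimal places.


Ra = 25400 / 136 * 0.01
= 254 / 136
= 1.868 um

1.868


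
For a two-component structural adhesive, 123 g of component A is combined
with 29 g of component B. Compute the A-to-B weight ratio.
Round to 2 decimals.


Weight ratio A:B = 123 / 29
= 4.24

4.24


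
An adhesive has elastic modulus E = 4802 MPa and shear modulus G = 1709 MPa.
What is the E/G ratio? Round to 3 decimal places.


E/G = 4802 / 1709 = 2.810

2.810


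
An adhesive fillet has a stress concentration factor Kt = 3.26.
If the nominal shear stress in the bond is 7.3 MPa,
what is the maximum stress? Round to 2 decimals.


Max stress = 7.3 * 3.26 = 23.80 MPa

23.80


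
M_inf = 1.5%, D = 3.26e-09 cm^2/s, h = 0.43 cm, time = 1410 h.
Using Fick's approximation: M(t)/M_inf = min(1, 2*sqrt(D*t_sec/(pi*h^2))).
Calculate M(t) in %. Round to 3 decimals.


t = 5076000 s
ratio = min(1, 2*sqrt(3.26e-09*5076000/(pi*0.1849)))
= 0.337564
M(t) = 1.5 * 0.337564 = 0.506%

0.506


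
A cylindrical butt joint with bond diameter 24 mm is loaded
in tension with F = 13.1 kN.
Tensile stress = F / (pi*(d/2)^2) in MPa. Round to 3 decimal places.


Area = pi * (24/2)^2 = 452.3893 mm^2
Stress = 13.1*1000 / 452.3893
= 28.957 MPa

28.957


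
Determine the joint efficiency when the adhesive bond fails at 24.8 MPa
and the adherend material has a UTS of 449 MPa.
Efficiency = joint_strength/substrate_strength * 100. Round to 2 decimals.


Joint efficiency = 24.8 / 449 * 100
= 5.52%

5.52


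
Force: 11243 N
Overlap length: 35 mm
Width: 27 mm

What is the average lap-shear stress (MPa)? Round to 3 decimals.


Average shear stress = F / (overlap * width)
= 11243 / (35 * 27)
= 11.897 MPa

11.897


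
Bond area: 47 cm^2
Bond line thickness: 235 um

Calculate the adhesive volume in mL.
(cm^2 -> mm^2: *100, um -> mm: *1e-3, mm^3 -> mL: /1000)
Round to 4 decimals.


V = 47*100 * 235*1e-3 / 1000
= 1.1045 mL

1.1045


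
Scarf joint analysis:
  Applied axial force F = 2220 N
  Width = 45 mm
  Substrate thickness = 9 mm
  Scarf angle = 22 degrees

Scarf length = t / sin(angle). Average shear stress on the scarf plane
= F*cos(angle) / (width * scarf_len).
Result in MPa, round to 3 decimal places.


Scarf length = 9 / sin(22 deg) = 24.0252 mm
cos(22 deg) = 0.927184
Shear = 2220 * 0.927184 / (45 * 24.0252)
= 1.904 MPa

1.904
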